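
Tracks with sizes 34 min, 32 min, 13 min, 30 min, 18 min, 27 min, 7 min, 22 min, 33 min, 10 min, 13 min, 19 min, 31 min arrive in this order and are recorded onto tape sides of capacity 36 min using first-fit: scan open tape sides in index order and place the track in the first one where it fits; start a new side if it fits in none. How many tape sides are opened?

  34 → side 1 (new)  [load 34/36]
  32 → side 2 (new)  [load 32/36]
  13 → side 3 (new)  [load 13/36]
  30 → side 4 (new)  [load 30/36]
  18 → side 3  [load 31/36]
  27 → side 5 (new)  [load 27/36]
  7 → side 5  [load 34/36]
  22 → side 6 (new)  [load 22/36]
  33 → side 7 (new)  [load 33/36]
  10 → side 6  [load 32/36]
  13 → side 8 (new)  [load 13/36]
  19 → side 8  [load 32/36]
  31 → side 9 (new)  [load 31/36]
9 tape sides opened.

9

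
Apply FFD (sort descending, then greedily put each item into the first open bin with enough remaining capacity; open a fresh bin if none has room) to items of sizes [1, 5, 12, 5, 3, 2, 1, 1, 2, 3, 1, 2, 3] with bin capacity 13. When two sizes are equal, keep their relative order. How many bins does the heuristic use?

4

Sorted descending: 12, 5, 5, 3, 3, 3, 2, 2, 2, 1, 1, 1, 1.
  12 → bin 1 (new)  [load 12/13]
  5 → bin 2 (new)  [load 5/13]
  5 → bin 2  [load 10/13]
  3 → bin 2  [load 13/13]
  3 → bin 3 (new)  [load 3/13]
  3 → bin 3  [load 6/13]
  2 → bin 3  [load 8/13]
  2 → bin 3  [load 10/13]
  2 → bin 3  [load 12/13]
  1 → bin 1  [load 13/13]
  1 → bin 3  [load 13/13]
  1 → bin 4 (new)  [load 1/13]
  1 → bin 4  [load 2/13]
4 bins opened.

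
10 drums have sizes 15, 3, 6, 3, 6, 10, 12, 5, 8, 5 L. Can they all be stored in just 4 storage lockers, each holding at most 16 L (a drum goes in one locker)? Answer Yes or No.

Total = 73 L; ⌈73/16⌉ = 5.
At least 5 storage lockers are required, but only 4 are allowed.

No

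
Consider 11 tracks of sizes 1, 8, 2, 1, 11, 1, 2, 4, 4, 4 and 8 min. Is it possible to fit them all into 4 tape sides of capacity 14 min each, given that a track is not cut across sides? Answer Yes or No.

Yes

A valid assignment using 4 tape sides:
  side 1: 11 + 2 + 1 = 14
  side 2: 8 + 4 + 2 = 14
  side 3: 8 + 4 + 1 + 1 = 14
  side 4: 4 = 4
Every load is within 14 min, so 4 tape sides suffice.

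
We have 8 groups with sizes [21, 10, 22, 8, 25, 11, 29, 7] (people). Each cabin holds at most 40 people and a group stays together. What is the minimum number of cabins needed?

4

Total = 29 + 25 + 22 + 21 + 11 + 10 + 8 + 7 = 133 people.
Lower bound: ⌈133/40⌉ = 4 cabins.
A packing using 4 cabins:
  cabin 1: 29 + 11 = 40
  cabin 2: 25 + 10 = 35
  cabin 3: 22 + 8 + 7 = 37
  cabin 4: 21 = 21
This matches the lower bound, so 4 is optimal.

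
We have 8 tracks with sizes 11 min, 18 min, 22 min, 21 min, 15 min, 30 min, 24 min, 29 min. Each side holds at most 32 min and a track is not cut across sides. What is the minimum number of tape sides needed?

7

Total = 30 + 29 + 24 + 22 + 21 + 18 + 15 + 11 = 170 min.
Lower bound: ⌈170/32⌉ = 6 tape sides.
A packing using 7 tape sides:
  side 1: 30 = 30
  side 2: 29 = 29
  side 3: 24 = 24
  side 4: 22 = 22
  side 5: 21 + 11 = 32
  side 6: 18 = 18
  side 7: 15 = 15
No arrangement into 6 tape sides stays within capacity, so 7 is optimal.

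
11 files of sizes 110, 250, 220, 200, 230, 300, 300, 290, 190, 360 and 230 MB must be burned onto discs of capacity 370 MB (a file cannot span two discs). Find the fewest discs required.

10

Total = 360 + 300 + 300 + 290 + 250 + 230 + 230 + 220 + 200 + 190 + 110 = 2680 MB.
Lower bound: ⌈2680/370⌉ = 8 discs.
Also, 10 files each exceed 185 MB, and no two of those can share a disc, so at least 10 discs are needed.
A packing using 10 discs:
  disc 1: 360 = 360
  disc 2: 300 = 300
  disc 3: 300 = 300
  disc 4: 290 = 290
  disc 5: 250 + 110 = 360
  disc 6: 230 = 230
  disc 7: 230 = 230
  disc 8: 220 = 220
  disc 9: 200 = 200
  disc 10: 190 = 190
This matches the lower bound, so 10 is optimal.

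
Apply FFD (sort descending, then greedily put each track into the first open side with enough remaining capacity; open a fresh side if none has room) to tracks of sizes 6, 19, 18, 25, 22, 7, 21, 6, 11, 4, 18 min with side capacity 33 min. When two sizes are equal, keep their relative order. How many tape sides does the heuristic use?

Sorted descending: 25, 22, 21, 19, 18, 18, 11, 7, 6, 6, 4.
  25 → side 1 (new)  [load 25/33]
  22 → side 2 (new)  [load 22/33]
  21 → side 3 (new)  [load 21/33]
  19 → side 4 (new)  [load 19/33]
  18 → side 5 (new)  [load 18/33]
  18 → side 6 (new)  [load 18/33]
  11 → side 2  [load 33/33]
  7 → side 1  [load 32/33]
  6 → side 3  [load 27/33]
  6 → side 3  [load 33/33]
  4 → side 4  [load 23/33]
6 tape sides opened.

6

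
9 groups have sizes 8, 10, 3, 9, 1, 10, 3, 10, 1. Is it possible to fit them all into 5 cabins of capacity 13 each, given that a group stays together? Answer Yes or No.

A valid assignment using 5 cabins:
  cabin 1: 10 + 3 = 13
  cabin 2: 10 + 3 = 13
  cabin 3: 10 + 1 + 1 = 12
  cabin 4: 9 = 9
  cabin 5: 8 = 8
Every load is within 13, so 5 cabins suffice.

Yes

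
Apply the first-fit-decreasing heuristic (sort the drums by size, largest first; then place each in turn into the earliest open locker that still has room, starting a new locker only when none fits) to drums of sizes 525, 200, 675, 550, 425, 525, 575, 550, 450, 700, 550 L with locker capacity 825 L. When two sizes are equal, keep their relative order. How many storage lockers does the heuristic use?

Sorted descending: 700, 675, 575, 550, 550, 550, 525, 525, 450, 425, 200.
  700 → locker 1 (new)  [load 700/825]
  675 → locker 2 (new)  [load 675/825]
  575 → locker 3 (new)  [load 575/825]
  550 → locker 4 (new)  [load 550/825]
  550 → locker 5 (new)  [load 550/825]
  550 → locker 6 (new)  [load 550/825]
  525 → locker 7 (new)  [load 525/825]
  525 → locker 8 (new)  [load 525/825]
  450 → locker 9 (new)  [load 450/825]
  425 → locker 10 (new)  [load 425/825]
  200 → locker 3  [load 775/825]
10 storage lockers opened.

10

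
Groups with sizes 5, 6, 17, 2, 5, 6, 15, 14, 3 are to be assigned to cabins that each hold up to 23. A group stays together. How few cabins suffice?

4

Total = 17 + 15 + 14 + 6 + 6 + 5 + 5 + 3 + 2 = 73.
Lower bound: ⌈73/23⌉ = 4 cabins.
A packing using 4 cabins:
  cabin 1: 17 + 6 = 23
  cabin 2: 15 + 6 + 2 = 23
  cabin 3: 14 + 5 + 3 = 22
  cabin 4: 5 = 5
This matches the lower bound, so 4 is optimal.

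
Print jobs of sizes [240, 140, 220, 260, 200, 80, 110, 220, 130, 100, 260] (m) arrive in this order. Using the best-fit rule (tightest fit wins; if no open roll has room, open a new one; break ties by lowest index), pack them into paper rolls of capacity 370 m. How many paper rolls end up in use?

6

  240 → roll 1 (new)  [load 240/370]
  140 → roll 2 (new)  [load 140/370]
  220 → roll 2  [load 360/370]
  260 → roll 3 (new)  [load 260/370]
  200 → roll 4 (new)  [load 200/370]
  80 → roll 3  [load 340/370]
  110 → roll 1  [load 350/370]
  220 → roll 5 (new)  [load 220/370]
  130 → roll 5  [load 350/370]
  100 → roll 4  [load 300/370]
  260 → roll 6 (new)  [load 260/370]
6 paper rolls opened.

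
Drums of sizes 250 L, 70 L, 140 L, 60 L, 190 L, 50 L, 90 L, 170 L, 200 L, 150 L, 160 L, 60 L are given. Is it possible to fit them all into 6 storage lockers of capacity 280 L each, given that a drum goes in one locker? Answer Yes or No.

Total = 1590 L; ⌈1590/280⌉ = 6.
The bound of 6 does not rule out 6, but exhaustive search shows no assignment into 6 storage lockers of capacity 280 L exists — the minimum is 7.

No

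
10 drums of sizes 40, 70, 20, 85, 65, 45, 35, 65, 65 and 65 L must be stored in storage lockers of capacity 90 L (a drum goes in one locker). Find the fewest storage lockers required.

8

Total = 85 + 70 + 65 + 65 + 65 + 65 + 45 + 40 + 35 + 20 = 555 L.
Lower bound: ⌈555/90⌉ = 7 storage lockers.
A packing using 8 storage lockers:
  locker 1: 85 = 85
  locker 2: 70 + 20 = 90
  locker 3: 65 = 65
  locker 4: 65 = 65
  locker 5: 65 = 65
  locker 6: 65 = 65
  locker 7: 45 + 40 = 85
  locker 8: 35 = 35
No arrangement into 7 storage lockers stays within capacity, so 8 is optimal.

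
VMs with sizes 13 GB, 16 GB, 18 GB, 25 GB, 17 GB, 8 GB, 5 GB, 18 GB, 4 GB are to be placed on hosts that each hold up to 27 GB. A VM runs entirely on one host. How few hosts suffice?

6

Total = 25 + 18 + 18 + 17 + 16 + 13 + 8 + 5 + 4 = 124 GB.
Lower bound: ⌈124/27⌉ = 5 hosts.
A packing using 6 hosts:
  host 1: 25 = 25
  host 2: 18 + 8 = 26
  host 3: 18 + 5 + 4 = 27
  host 4: 17 = 17
  host 5: 16 = 16
  host 6: 13 = 13
No arrangement into 5 hosts stays within capacity, so 6 is optimal.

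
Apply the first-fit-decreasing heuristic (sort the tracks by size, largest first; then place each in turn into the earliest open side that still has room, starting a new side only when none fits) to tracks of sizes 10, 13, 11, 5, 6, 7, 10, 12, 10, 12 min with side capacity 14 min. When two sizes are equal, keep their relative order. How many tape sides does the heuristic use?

Sorted descending: 13, 12, 12, 11, 10, 10, 10, 7, 6, 5.
  13 → side 1 (new)  [load 13/14]
  12 → side 2 (new)  [load 12/14]
  12 → side 3 (new)  [load 12/14]
  11 → side 4 (new)  [load 11/14]
  10 → side 5 (new)  [load 10/14]
  10 → side 6 (new)  [load 10/14]
  10 → side 7 (new)  [load 10/14]
  7 → side 8 (new)  [load 7/14]
  6 → side 8  [load 13/14]
  5 → side 9 (new)  [load 5/14]
9 tape sides opened.

9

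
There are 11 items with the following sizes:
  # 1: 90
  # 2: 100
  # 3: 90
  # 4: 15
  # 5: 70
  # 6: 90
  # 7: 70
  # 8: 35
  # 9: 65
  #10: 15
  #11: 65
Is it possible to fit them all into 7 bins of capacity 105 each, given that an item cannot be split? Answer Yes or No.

No

Total = 705; ⌈705/105⌉ = 7.
8 items each exceed half the capacity and cannot share a bin, forcing at least 8 bins.
At least 8 bins are required, but only 7 are allowed.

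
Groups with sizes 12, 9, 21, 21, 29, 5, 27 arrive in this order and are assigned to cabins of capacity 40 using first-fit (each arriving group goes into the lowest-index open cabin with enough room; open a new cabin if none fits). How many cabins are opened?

  12 → cabin 1 (new)  [load 12/40]
  9 → cabin 1  [load 21/40]
  21 → cabin 2 (new)  [load 21/40]
  21 → cabin 3 (new)  [load 21/40]
  29 → cabin 4 (new)  [load 29/40]
  5 → cabin 1  [load 26/40]
  27 → cabin 5 (new)  [load 27/40]
5 cabins opened.

5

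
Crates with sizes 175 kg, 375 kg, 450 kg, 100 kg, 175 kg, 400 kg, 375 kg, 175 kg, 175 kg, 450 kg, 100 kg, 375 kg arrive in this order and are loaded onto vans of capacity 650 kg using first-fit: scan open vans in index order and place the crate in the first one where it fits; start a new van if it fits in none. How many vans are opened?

6

  175 → van 1 (new)  [load 175/650]
  375 → van 1  [load 550/650]
  450 → van 2 (new)  [load 450/650]
  100 → van 1  [load 650/650]
  175 → van 2  [load 625/650]
  400 → van 3 (new)  [load 400/650]
  375 → van 4 (new)  [load 375/650]
  175 → van 3  [load 575/650]
  175 → van 4  [load 550/650]
  450 → van 5 (new)  [load 450/650]
  100 → van 4  [load 650/650]
  375 → van 6 (new)  [load 375/650]
6 vans opened.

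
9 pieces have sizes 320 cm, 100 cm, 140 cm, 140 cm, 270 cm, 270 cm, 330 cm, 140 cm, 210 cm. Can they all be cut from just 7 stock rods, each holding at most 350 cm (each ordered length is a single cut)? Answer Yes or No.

Yes

A valid assignment using 7 stock rods:
  stock rod 1: 330 = 330
  stock rod 2: 320 = 320
  stock rod 3: 270 = 270
  stock rod 4: 270 = 270
  stock rod 5: 210 + 140 = 350
  stock rod 6: 140 + 140 = 280
  stock rod 7: 100 = 100
Every load is within 350 cm, so 7 stock rods suffice.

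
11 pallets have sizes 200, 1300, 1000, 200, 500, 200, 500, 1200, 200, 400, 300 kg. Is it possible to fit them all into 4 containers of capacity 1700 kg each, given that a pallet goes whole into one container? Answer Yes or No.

Yes

A valid assignment using 4 containers:
  container 1: 1300 + 400 = 1700
  container 2: 1200 + 500 = 1700
  container 3: 1000 + 500 + 200 = 1700
  container 4: 300 + 200 + 200 + 200 = 900
Every load is within 1700 kg, so 4 containers suffice.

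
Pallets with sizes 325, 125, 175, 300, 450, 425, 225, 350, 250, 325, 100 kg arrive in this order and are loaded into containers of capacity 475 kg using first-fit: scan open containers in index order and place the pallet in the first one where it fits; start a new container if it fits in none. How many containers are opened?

7

  325 → container 1 (new)  [load 325/475]
  125 → container 1  [load 450/475]
  175 → container 2 (new)  [load 175/475]
  300 → container 2  [load 475/475]
  450 → container 3 (new)  [load 450/475]
  425 → container 4 (new)  [load 425/475]
  225 → container 5 (new)  [load 225/475]
  350 → container 6 (new)  [load 350/475]
  250 → container 5  [load 475/475]
  325 → container 7 (new)  [load 325/475]
  100 → container 6  [load 450/475]
7 containers opened.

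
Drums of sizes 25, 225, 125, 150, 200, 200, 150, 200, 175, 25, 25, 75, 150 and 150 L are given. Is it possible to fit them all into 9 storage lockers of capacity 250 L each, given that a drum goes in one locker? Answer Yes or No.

Total = 1875 L; ⌈1875/250⌉ = 8.
9 drums each exceed half the capacity and cannot share a locker, forcing at least 9 storage lockers.
The bound of 9 does not rule out 9, but exhaustive search shows no assignment into 9 storage lockers of capacity 250 L exists — the minimum is 10.

No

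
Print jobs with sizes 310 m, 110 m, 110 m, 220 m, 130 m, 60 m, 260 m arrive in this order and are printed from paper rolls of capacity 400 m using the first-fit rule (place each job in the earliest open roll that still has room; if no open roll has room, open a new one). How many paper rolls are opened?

4

  310 → roll 1 (new)  [load 310/400]
  110 → roll 2 (new)  [load 110/400]
  110 → roll 2  [load 220/400]
  220 → roll 3 (new)  [load 220/400]
  130 → roll 2  [load 350/400]
  60 → roll 1  [load 370/400]
  260 → roll 4 (new)  [load 260/400]
4 paper rolls opened.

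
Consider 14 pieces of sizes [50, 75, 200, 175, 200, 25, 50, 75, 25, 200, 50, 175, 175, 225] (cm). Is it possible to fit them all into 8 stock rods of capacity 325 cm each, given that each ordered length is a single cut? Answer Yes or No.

A valid assignment using 7 stock rods:
  stock rod 1: 225 + 75 + 25 = 325
  stock rod 2: 200 + 75 + 50 = 325
  stock rod 3: 200 + 50 + 50 + 25 = 325
  stock rod 4: 200 = 200
  stock rod 5: 175 = 175
  stock rod 6: 175 = 175
  stock rod 7: 175 = 175
That uses only 7 ≤ 8, so 8 stock rods are enough.

Yes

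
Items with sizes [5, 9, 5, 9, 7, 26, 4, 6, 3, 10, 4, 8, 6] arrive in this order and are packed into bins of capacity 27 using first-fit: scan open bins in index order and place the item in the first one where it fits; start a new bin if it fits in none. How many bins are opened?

  5 → bin 1 (new)  [load 5/27]
  9 → bin 1  [load 14/27]
  5 → bin 1  [load 19/27]
  9 → bin 2 (new)  [load 9/27]
  7 → bin 1  [load 26/27]
  26 → bin 3 (new)  [load 26/27]
  4 → bin 2  [load 13/27]
  6 → bin 2  [load 19/27]
  3 → bin 2  [load 22/27]
  10 → bin 4 (new)  [load 10/27]
  4 → bin 2  [load 26/27]
  8 → bin 4  [load 18/27]
  6 → bin 4  [load 24/27]
4 bins opened.

4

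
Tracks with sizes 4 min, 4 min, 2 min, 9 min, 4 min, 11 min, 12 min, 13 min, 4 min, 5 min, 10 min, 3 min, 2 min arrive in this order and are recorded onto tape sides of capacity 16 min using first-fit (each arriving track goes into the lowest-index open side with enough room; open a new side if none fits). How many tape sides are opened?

6

  4 → side 1 (new)  [load 4/16]
  4 → side 1  [load 8/16]
  2 → side 1  [load 10/16]
  9 → side 2 (new)  [load 9/16]
  4 → side 1  [load 14/16]
  11 → side 3 (new)  [load 11/16]
  12 → side 4 (new)  [load 12/16]
  13 → side 5 (new)  [load 13/16]
  4 → side 2  [load 13/16]
  5 → side 3  [load 16/16]
  10 → side 6 (new)  [load 10/16]
  3 → side 2  [load 16/16]
  2 → side 1  [load 16/16]
6 tape sides opened.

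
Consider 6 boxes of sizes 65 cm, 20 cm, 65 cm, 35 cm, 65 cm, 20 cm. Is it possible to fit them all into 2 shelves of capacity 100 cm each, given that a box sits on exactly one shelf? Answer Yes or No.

Total = 270 cm; ⌈270/100⌉ = 3.
At least 3 shelves are required, but only 2 are allowed.

No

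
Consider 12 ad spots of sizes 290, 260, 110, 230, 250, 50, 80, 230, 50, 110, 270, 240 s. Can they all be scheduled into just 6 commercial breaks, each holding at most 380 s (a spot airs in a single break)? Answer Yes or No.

Total = 2170 s; ⌈2170/380⌉ = 6.
7 ad spots each exceed half the capacity and cannot share a break, forcing at least 7 commercial breaks.
At least 7 commercial breaks are required, but only 6 are allowed.

No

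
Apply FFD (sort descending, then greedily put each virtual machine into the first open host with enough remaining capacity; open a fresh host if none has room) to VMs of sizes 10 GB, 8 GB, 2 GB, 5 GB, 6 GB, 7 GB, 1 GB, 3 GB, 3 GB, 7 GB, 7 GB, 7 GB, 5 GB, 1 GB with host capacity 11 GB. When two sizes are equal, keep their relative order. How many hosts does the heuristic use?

Sorted descending: 10, 8, 7, 7, 7, 7, 6, 5, 5, 3, 3, 2, 1, 1.
  10 → host 1 (new)  [load 10/11]
  8 → host 2 (new)  [load 8/11]
  7 → host 3 (new)  [load 7/11]
  7 → host 4 (new)  [load 7/11]
  7 → host 5 (new)  [load 7/11]
  7 → host 6 (new)  [load 7/11]
  6 → host 7 (new)  [load 6/11]
  5 → host 7  [load 11/11]
  5 → host 8 (new)  [load 5/11]
  3 → host 2  [load 11/11]
  3 → host 3  [load 10/11]
  2 → host 4  [load 9/11]
  1 → host 1  [load 11/11]
  1 → host 3  [load 11/11]
8 hosts opened.

8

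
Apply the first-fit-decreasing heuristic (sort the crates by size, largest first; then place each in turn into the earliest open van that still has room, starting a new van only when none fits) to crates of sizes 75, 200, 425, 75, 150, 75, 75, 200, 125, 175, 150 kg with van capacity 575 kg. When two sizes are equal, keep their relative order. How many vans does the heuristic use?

Sorted descending: 425, 200, 200, 175, 150, 150, 125, 75, 75, 75, 75.
  425 → van 1 (new)  [load 425/575]
  200 → van 2 (new)  [load 200/575]
  200 → van 2  [load 400/575]
  175 → van 2  [load 575/575]
  150 → van 1  [load 575/575]
  150 → van 3 (new)  [load 150/575]
  125 → van 3  [load 275/575]
  75 → van 3  [load 350/575]
  75 → van 3  [load 425/575]
  75 → van 3  [load 500/575]
  75 → van 3  [load 575/575]
3 vans opened.

3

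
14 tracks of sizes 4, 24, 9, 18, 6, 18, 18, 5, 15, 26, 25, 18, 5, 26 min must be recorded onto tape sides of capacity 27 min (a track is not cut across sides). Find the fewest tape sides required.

Total = 26 + 26 + 25 + 24 + 18 + 18 + 18 + 18 + 15 + 9 + 6 + 5 + 5 + 4 = 217 min.
Lower bound: ⌈217/27⌉ = 9 tape sides.
A packing using 9 tape sides:
  side 1: 26 = 26
  side 2: 26 = 26
  side 3: 25 = 25
  side 4: 24 = 24
  side 5: 18 + 9 = 27
  side 6: 18 + 6 = 24
  side 7: 18 + 5 + 4 = 27
  side 8: 18 + 5 = 23
  side 9: 15 = 15
This matches the lower bound, so 9 is optimal.

9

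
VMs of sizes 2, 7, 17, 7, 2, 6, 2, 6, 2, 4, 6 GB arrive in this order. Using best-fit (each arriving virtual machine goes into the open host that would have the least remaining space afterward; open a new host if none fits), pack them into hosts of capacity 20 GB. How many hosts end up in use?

  2 → host 1 (new)  [load 2/20]
  7 → host 1  [load 9/20]
  17 → host 2 (new)  [load 17/20]
  7 → host 1  [load 16/20]
  2 → host 2  [load 19/20]
  6 → host 3 (new)  [load 6/20]
  2 → host 1  [load 18/20]
  6 → host 3  [load 12/20]
  2 → host 1  [load 20/20]
  4 → host 3  [load 16/20]
  6 → host 4 (new)  [load 6/20]
4 hosts opened.

4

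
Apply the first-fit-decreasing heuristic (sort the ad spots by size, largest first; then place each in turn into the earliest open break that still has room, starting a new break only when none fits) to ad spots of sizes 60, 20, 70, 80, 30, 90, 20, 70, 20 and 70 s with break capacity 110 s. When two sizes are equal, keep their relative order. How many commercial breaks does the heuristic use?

6

Sorted descending: 90, 80, 70, 70, 70, 60, 30, 20, 20, 20.
  90 → break 1 (new)  [load 90/110]
  80 → break 2 (new)  [load 80/110]
  70 → break 3 (new)  [load 70/110]
  70 → break 4 (new)  [load 70/110]
  70 → break 5 (new)  [load 70/110]
  60 → break 6 (new)  [load 60/110]
  30 → break 2  [load 110/110]
  20 → break 1  [load 110/110]
  20 → break 3  [load 90/110]
  20 → break 3  [load 110/110]
6 commercial breaks opened.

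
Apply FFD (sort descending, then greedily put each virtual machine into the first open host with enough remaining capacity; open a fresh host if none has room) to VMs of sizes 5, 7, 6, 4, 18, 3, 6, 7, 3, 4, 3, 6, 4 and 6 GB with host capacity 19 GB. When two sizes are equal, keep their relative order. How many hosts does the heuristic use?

5

Sorted descending: 18, 7, 7, 6, 6, 6, 6, 5, 4, 4, 4, 3, 3, 3.
  18 → host 1 (new)  [load 18/19]
  7 → host 2 (new)  [load 7/19]
  7 → host 2  [load 14/19]
  6 → host 3 (new)  [load 6/19]
  6 → host 3  [load 12/19]
  6 → host 3  [load 18/19]
  6 → host 4 (new)  [load 6/19]
  5 → host 2  [load 19/19]
  4 → host 4  [load 10/19]
  4 → host 4  [load 14/19]
  4 → host 4  [load 18/19]
  3 → host 5 (new)  [load 3/19]
  3 → host 5  [load 6/19]
  3 → host 5  [load 9/19]
5 hosts opened.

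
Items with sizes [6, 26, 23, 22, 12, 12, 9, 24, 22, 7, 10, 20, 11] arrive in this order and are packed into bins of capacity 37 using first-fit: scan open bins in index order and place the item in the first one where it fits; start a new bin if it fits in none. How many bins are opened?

  6 → bin 1 (new)  [load 6/37]
  26 → bin 1  [load 32/37]
  23 → bin 2 (new)  [load 23/37]
  22 → bin 3 (new)  [load 22/37]
  12 → bin 2  [load 35/37]
  12 → bin 3  [load 34/37]
  9 → bin 4 (new)  [load 9/37]
  24 → bin 4  [load 33/37]
  22 → bin 5 (new)  [load 22/37]
  7 → bin 5  [load 29/37]
  10 → bin 6 (new)  [load 10/37]
  20 → bin 6  [load 30/37]
  11 → bin 7 (new)  [load 11/37]
7 bins opened.

7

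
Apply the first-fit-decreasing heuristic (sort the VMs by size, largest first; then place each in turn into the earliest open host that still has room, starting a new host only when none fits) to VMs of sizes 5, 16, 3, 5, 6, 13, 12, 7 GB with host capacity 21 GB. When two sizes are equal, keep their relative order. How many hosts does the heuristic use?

4

Sorted descending: 16, 13, 12, 7, 6, 5, 5, 3.
  16 → host 1 (new)  [load 16/21]
  13 → host 2 (new)  [load 13/21]
  12 → host 3 (new)  [load 12/21]
  7 → host 2  [load 20/21]
  6 → host 3  [load 18/21]
  5 → host 1  [load 21/21]
  5 → host 4 (new)  [load 5/21]
  3 → host 3  [load 21/21]
4 hosts opened.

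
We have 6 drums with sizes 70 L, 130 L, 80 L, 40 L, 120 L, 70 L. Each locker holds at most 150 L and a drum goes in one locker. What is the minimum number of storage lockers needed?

Total = 130 + 120 + 80 + 70 + 70 + 40 = 510 L.
Lower bound: ⌈510/150⌉ = 4 storage lockers.
A packing using 4 storage lockers:
  locker 1: 130 = 130
  locker 2: 120 = 120
  locker 3: 80 + 70 = 150
  locker 4: 70 + 40 = 110
This matches the lower bound, so 4 is optimal.

4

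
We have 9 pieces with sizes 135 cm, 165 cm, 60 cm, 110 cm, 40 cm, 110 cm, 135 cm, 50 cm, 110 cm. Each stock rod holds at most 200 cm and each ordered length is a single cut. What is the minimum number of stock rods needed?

6

Total = 165 + 135 + 135 + 110 + 110 + 110 + 60 + 50 + 40 = 915 cm.
Lower bound: ⌈915/200⌉ = 5 stock rods.
Also, 6 pieces each exceed 100 cm, and no two of those can share a stock rod, so at least 6 stock rods are needed.
A packing using 6 stock rods:
  stock rod 1: 165 = 165
  stock rod 2: 135 + 60 = 195
  stock rod 3: 135 + 50 = 185
  stock rod 4: 110 + 40 = 150
  stock rod 5: 110 = 110
  stock rod 6: 110 = 110
This matches the lower bound, so 6 is optimal.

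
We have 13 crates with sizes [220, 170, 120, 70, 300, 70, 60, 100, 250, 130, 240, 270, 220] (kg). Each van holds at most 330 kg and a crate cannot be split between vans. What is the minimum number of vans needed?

Total = 300 + 270 + 250 + 240 + 220 + 220 + 170 + 130 + 120 + 100 + 70 + 70 + 60 = 2220 kg.
Lower bound: ⌈2220/330⌉ = 7 vans.
A packing using 8 vans:
  van 1: 300 = 300
  van 2: 270 + 60 = 330
  van 3: 250 + 70 = 320
  van 4: 240 + 70 = 310
  van 5: 220 + 100 = 320
  van 6: 220 = 220
  van 7: 170 + 130 = 300
  van 8: 120 = 120
No arrangement into 7 vans stays within capacity, so 8 is optimal.

8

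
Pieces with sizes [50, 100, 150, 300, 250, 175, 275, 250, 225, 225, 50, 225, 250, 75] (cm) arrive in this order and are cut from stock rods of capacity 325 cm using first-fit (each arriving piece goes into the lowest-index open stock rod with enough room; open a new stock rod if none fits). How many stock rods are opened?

10

  50 → stock rod 1 (new)  [load 50/325]
  100 → stock rod 1  [load 150/325]
  150 → stock rod 1  [load 300/325]
  300 → stock rod 2 (new)  [load 300/325]
  250 → stock rod 3 (new)  [load 250/325]
  175 → stock rod 4 (new)  [load 175/325]
  275 → stock rod 5 (new)  [load 275/325]
  250 → stock rod 6 (new)  [load 250/325]
  225 → stock rod 7 (new)  [load 225/325]
  225 → stock rod 8 (new)  [load 225/325]
  50 → stock rod 3  [load 300/325]
  225 → stock rod 9 (new)  [load 225/325]
  250 → stock rod 10 (new)  [load 250/325]
  75 → stock rod 4  [load 250/325]
10 stock rods opened.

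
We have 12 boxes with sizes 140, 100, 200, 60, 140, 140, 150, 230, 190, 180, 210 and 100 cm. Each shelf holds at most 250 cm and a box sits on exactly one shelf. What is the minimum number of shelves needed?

Total = 230 + 210 + 200 + 190 + 180 + 150 + 140 + 140 + 140 + 100 + 100 + 60 = 1840 cm.
Lower bound: ⌈1840/250⌉ = 8 shelves.
Also, 9 boxes each exceed 125 cm, and no two of those can share a shelf, so at least 9 shelves are needed.
A packing using 9 shelves:
  shelf 1: 230 = 230
  shelf 2: 210 = 210
  shelf 3: 200 = 200
  shelf 4: 190 + 60 = 250
  shelf 5: 180 = 180
  shelf 6: 150 + 100 = 250
  shelf 7: 140 + 100 = 240
  shelf 8: 140 = 140
  shelf 9: 140 = 140
This matches the lower bound, so 9 is optimal.

9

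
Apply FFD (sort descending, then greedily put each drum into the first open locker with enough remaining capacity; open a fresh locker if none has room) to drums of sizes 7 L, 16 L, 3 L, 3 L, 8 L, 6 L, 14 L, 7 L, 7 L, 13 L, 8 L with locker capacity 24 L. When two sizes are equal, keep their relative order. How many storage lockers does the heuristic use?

Sorted descending: 16, 14, 13, 8, 8, 7, 7, 7, 6, 3, 3.
  16 → locker 1 (new)  [load 16/24]
  14 → locker 2 (new)  [load 14/24]
  13 → locker 3 (new)  [load 13/24]
  8 → locker 1  [load 24/24]
  8 → locker 2  [load 22/24]
  7 → locker 3  [load 20/24]
  7 → locker 4 (new)  [load 7/24]
  7 → locker 4  [load 14/24]
  6 → locker 4  [load 20/24]
  3 → locker 3  [load 23/24]
  3 → locker 4  [load 23/24]
4 storage lockers opened.

4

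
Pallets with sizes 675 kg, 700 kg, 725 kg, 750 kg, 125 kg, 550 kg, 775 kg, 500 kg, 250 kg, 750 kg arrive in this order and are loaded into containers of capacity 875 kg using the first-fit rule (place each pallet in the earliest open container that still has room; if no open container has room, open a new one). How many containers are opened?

  675 → container 1 (new)  [load 675/875]
  700 → container 2 (new)  [load 700/875]
  725 → container 3 (new)  [load 725/875]
  750 → container 4 (new)  [load 750/875]
  125 → container 1  [load 800/875]
  550 → container 5 (new)  [load 550/875]
  775 → container 6 (new)  [load 775/875]
  500 → container 7 (new)  [load 500/875]
  250 → container 5  [load 800/875]
  750 → container 8 (new)  [load 750/875]
8 containers opened.

8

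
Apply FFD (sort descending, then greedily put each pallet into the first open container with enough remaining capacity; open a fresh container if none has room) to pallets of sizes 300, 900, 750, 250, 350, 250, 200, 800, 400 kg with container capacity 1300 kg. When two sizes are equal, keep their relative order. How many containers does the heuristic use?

Sorted descending: 900, 800, 750, 400, 350, 300, 250, 250, 200.
  900 → container 1 (new)  [load 900/1300]
  800 → container 2 (new)  [load 800/1300]
  750 → container 3 (new)  [load 750/1300]
  400 → container 1  [load 1300/1300]
  350 → container 2  [load 1150/1300]
  300 → container 3  [load 1050/1300]
  250 → container 3  [load 1300/1300]
  250 → container 4 (new)  [load 250/1300]
  200 → container 4  [load 450/1300]
4 containers opened.

4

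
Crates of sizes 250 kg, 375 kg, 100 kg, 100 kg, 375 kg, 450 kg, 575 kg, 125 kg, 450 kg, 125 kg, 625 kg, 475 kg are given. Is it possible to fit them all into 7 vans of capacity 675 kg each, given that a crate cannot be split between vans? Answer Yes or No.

A valid assignment using 7 vans:
  van 1: 625 = 625
  van 2: 575 + 100 = 675
  van 3: 475 + 125 = 600
  van 4: 450 + 125 + 100 = 675
  van 5: 450 = 450
  van 6: 375 + 250 = 625
  van 7: 375 = 375
Every load is within 675 kg, so 7 vans suffice.

Yes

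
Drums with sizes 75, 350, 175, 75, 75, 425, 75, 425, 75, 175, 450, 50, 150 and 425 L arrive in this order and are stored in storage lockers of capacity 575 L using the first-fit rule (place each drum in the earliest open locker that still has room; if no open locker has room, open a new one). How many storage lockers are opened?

6

  75 → locker 1 (new)  [load 75/575]
  350 → locker 1  [load 425/575]
  175 → locker 2 (new)  [load 175/575]
  75 → locker 1  [load 500/575]
  75 → locker 1  [load 575/575]
  425 → locker 3 (new)  [load 425/575]
  75 → locker 2  [load 250/575]
  425 → locker 4 (new)  [load 425/575]
  75 → locker 2  [load 325/575]
  175 → locker 2  [load 500/575]
  450 → locker 5 (new)  [load 450/575]
  50 → locker 2  [load 550/575]
  150 → locker 3  [load 575/575]
  425 → locker 6 (new)  [load 425/575]
6 storage lockers opened.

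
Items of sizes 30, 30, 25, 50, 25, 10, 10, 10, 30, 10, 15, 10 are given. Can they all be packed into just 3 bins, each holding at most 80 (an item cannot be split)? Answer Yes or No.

Total = 255; ⌈255/80⌉ = 4.
At least 4 bins are required, but only 3 are allowed.

No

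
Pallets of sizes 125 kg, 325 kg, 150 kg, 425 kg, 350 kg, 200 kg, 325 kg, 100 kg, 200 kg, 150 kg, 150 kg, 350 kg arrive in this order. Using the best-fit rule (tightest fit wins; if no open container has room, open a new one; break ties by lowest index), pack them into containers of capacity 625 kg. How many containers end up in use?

  125 → container 1 (new)  [load 125/625]
  325 → container 1  [load 450/625]
  150 → container 1  [load 600/625]
  425 → container 2 (new)  [load 425/625]
  350 → container 3 (new)  [load 350/625]
  200 → container 2  [load 625/625]
  325 → container 4 (new)  [load 325/625]
  100 → container 3  [load 450/625]
  200 → container 4  [load 525/625]
  150 → container 3  [load 600/625]
  150 → container 5 (new)  [load 150/625]
  350 → container 5  [load 500/625]
5 containers opened.

5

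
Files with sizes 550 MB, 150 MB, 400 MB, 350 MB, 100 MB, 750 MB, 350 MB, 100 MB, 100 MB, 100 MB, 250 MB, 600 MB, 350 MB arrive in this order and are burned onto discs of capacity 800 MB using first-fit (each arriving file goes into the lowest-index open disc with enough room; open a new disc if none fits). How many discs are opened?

6

  550 → disc 1 (new)  [load 550/800]
  150 → disc 1  [load 700/800]
  400 → disc 2 (new)  [load 400/800]
  350 → disc 2  [load 750/800]
  100 → disc 1  [load 800/800]
  750 → disc 3 (new)  [load 750/800]
  350 → disc 4 (new)  [load 350/800]
  100 → disc 4  [load 450/800]
  100 → disc 4  [load 550/800]
  100 → disc 4  [load 650/800]
  250 → disc 5 (new)  [load 250/800]
  600 → disc 6 (new)  [load 600/800]
  350 → disc 5  [load 600/800]
6 discs opened.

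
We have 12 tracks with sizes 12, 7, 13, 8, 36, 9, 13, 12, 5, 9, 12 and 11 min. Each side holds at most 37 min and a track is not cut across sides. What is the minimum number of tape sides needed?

4

Total = 36 + 13 + 13 + 12 + 12 + 12 + 11 + 9 + 9 + 8 + 7 + 5 = 147 min.
Lower bound: ⌈147/37⌉ = 4 tape sides.
A packing using 4 tape sides:
  side 1: 36 = 36
  side 2: 13 + 13 + 11 = 37
  side 3: 12 + 12 + 8 + 5 = 37
  side 4: 12 + 9 + 9 + 7 = 37
This matches the lower bound, so 4 is optimal.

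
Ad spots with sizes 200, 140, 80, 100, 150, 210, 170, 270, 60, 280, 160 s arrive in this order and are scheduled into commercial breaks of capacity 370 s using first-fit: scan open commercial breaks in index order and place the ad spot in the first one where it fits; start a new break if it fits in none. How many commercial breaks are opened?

6

  200 → break 1 (new)  [load 200/370]
  140 → break 1  [load 340/370]
  80 → break 2 (new)  [load 80/370]
  100 → break 2  [load 180/370]
  150 → break 2  [load 330/370]
  210 → break 3 (new)  [load 210/370]
  170 → break 4 (new)  [load 170/370]
  270 → break 5 (new)  [load 270/370]
  60 → break 3  [load 270/370]
  280 → break 6 (new)  [load 280/370]
  160 → break 4  [load 330/370]
6 commercial breaks opened.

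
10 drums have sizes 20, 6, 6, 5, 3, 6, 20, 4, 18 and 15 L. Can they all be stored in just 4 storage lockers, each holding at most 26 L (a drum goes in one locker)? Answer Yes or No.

A valid assignment using 4 storage lockers:
  locker 1: 20 + 6 = 26
  locker 2: 20 + 6 = 26
  locker 3: 18 + 5 + 3 = 26
  locker 4: 15 + 6 + 4 = 25
Every load is within 26 L, so 4 storage lockers suffice.

Yes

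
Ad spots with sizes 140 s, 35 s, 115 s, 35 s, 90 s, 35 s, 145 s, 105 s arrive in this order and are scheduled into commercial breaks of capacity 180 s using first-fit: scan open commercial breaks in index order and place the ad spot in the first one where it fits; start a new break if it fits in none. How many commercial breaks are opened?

  140 → break 1 (new)  [load 140/180]
  35 → break 1  [load 175/180]
  115 → break 2 (new)  [load 115/180]
  35 → break 2  [load 150/180]
  90 → break 3 (new)  [load 90/180]
  35 → break 3  [load 125/180]
  145 → break 4 (new)  [load 145/180]
  105 → break 5 (new)  [load 105/180]
5 commercial breaks opened.

5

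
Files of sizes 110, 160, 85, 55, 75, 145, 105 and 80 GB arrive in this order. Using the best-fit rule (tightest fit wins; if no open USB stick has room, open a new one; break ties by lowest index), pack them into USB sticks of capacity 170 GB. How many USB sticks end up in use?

  110 → USB stick 1 (new)  [load 110/170]
  160 → USB stick 2 (new)  [load 160/170]
  85 → USB stick 3 (new)  [load 85/170]
  55 → USB stick 1  [load 165/170]
  75 → USB stick 3  [load 160/170]
  145 → USB stick 4 (new)  [load 145/170]
  105 → USB stick 5 (new)  [load 105/170]
  80 → USB stick 6 (new)  [load 80/170]
6 USB sticks opened.

6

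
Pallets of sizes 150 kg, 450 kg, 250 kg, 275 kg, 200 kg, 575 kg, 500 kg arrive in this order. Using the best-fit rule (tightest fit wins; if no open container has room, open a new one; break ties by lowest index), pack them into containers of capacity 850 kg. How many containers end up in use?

4

  150 → container 1 (new)  [load 150/850]
  450 → container 1  [load 600/850]
  250 → container 1  [load 850/850]
  275 → container 2 (new)  [load 275/850]
  200 → container 2  [load 475/850]
  575 → container 3 (new)  [load 575/850]
  500 → container 4 (new)  [load 500/850]
4 containers opened.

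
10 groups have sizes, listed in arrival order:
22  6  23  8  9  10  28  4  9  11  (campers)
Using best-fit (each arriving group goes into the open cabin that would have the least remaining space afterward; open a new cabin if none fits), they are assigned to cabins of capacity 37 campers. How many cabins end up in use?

  22 → cabin 1 (new)  [load 22/37]
  6 → cabin 1  [load 28/37]
  23 → cabin 2 (new)  [load 23/37]
  8 → cabin 1  [load 36/37]
  9 → cabin 2  [load 32/37]
  10 → cabin 3 (new)  [load 10/37]
  28 → cabin 4 (new)  [load 28/37]
  4 → cabin 2  [load 36/37]
  9 → cabin 4  [load 37/37]
  11 → cabin 3  [load 21/37]
4 cabins opened.

4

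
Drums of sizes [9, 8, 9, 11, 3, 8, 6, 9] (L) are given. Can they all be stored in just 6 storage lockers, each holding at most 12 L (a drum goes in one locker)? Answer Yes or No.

No

Total = 63 L; ⌈63/12⌉ = 6.
The bound of 6 does not rule out 6, but exhaustive search shows no assignment into 6 storage lockers of capacity 12 L exists — the minimum is 7.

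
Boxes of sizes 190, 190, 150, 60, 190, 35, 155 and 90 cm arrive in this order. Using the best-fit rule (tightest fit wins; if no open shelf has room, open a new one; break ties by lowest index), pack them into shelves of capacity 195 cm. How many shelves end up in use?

6

  190 → shelf 1 (new)  [load 190/195]
  190 → shelf 2 (new)  [load 190/195]
  150 → shelf 3 (new)  [load 150/195]
  60 → shelf 4 (new)  [load 60/195]
  190 → shelf 5 (new)  [load 190/195]
  35 → shelf 3  [load 185/195]
  155 → shelf 6 (new)  [load 155/195]
  90 → shelf 4  [load 150/195]
6 shelves opened.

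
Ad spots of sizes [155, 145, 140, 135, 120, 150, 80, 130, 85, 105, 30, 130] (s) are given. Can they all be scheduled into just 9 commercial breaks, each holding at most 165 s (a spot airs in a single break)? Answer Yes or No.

No

Total = 1405 s; ⌈1405/165⌉ = 9.
10 ad spots each exceed half the capacity and cannot share a break, forcing at least 10 commercial breaks.
At least 10 commercial breaks are required, but only 9 are allowed.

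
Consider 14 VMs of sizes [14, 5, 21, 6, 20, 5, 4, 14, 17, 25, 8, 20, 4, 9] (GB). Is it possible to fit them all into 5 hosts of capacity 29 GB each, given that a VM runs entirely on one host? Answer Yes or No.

Total = 172 GB; ⌈172/29⌉ = 6.
At least 6 hosts are required, but only 5 are allowed.

No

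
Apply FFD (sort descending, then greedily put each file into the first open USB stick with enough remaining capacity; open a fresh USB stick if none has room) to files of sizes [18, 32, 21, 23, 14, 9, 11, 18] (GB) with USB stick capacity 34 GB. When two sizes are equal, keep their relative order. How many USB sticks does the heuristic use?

Sorted descending: 32, 23, 21, 18, 18, 14, 11, 9.
  32 → USB stick 1 (new)  [load 32/34]
  23 → USB stick 2 (new)  [load 23/34]
  21 → USB stick 3 (new)  [load 21/34]
  18 → USB stick 4 (new)  [load 18/34]
  18 → USB stick 5 (new)  [load 18/34]
  14 → USB stick 4  [load 32/34]
  11 → USB stick 2  [load 34/34]
  9 → USB stick 3  [load 30/34]
5 USB sticks opened.

5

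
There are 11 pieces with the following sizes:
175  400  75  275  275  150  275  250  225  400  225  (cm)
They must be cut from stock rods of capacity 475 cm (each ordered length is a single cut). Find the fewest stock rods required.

7

Total = 400 + 400 + 275 + 275 + 275 + 250 + 225 + 225 + 175 + 150 + 75 = 2725 cm.
Lower bound: ⌈2725/475⌉ = 6 stock rods.
A packing using 7 stock rods:
  stock rod 1: 400 + 75 = 475
  stock rod 2: 400 = 400
  stock rod 3: 275 + 175 = 450
  stock rod 4: 275 + 150 = 425
  stock rod 5: 275 = 275
  stock rod 6: 250 + 225 = 475
  stock rod 7: 225 = 225
No arrangement into 6 stock rods stays within capacity, so 7 is optimal.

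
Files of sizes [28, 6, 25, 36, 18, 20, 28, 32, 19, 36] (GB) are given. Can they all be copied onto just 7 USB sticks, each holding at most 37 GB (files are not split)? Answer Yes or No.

Total = 248 GB; ⌈248/37⌉ = 7.
8 files each exceed half the capacity and cannot share a USB stick, forcing at least 8 USB sticks.
At least 8 USB sticks are required, but only 7 are allowed.

No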